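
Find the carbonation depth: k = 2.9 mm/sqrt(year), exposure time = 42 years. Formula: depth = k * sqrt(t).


depth = k * sqrt(t)
= 2.9 * sqrt(42)
= 18.79 mm

18.79


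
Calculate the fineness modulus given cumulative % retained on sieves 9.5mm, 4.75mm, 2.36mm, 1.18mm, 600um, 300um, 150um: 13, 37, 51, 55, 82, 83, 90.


FM = sum(cumulative % retained) / 100
= 411 / 100
= 4.11

4.11


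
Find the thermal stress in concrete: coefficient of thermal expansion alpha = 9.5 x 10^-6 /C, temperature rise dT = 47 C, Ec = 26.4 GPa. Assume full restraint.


sigma = alpha * dT * Ec
= 9.5e-6 * 47 * 26.4 * 1000
= 11.788 MPa

11.788


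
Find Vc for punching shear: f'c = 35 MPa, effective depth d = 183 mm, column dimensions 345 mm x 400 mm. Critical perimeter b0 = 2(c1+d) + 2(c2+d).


b0 = 2*(345 + 183) + 2*(400 + 183) = 2222 mm
Vc = 0.33 * sqrt(35) * 2222 * 183 / 1000
= 793.86 kN

793.86


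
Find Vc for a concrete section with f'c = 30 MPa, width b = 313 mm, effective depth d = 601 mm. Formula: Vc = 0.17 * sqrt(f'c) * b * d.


Vc = 0.17 * sqrt(30) * 313 * 601 / 1000
= 175.16 kN

175.16


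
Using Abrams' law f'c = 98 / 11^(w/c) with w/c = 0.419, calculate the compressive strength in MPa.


f'c = 98 / 11^0.419
= 98 / 2.731
= 35.88 MPa

35.88


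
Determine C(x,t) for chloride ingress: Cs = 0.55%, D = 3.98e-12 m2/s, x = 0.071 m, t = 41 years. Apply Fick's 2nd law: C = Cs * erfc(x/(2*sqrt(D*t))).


t_seconds = 41 * 365.25 * 24 * 3600 = 1293861600.0 s
arg = 0.071 / (2 * sqrt(3.98e-12 * 1293861600.0))
= 0.4947
erfc(0.4947) = 0.4842
C = 0.55 * 0.4842 = 0.2663%

0.2663


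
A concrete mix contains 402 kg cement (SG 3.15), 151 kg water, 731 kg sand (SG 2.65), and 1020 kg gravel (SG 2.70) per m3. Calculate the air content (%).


Vol cement = 402 / (3.15 * 1000) = 0.127619 m3
Vol water = 151 / 1000 = 0.151 m3
Vol sand = 731 / (2.65 * 1000) = 0.275849 m3
Vol gravel = 1020 / (2.70 * 1000) = 0.377778 m3
Total solid + water volume = 0.932246 m3
Air = (1 - 0.932246) * 100 = 6.78%

6.78


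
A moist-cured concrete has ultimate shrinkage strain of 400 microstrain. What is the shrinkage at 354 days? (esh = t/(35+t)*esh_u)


esh(354) = 354 / (35 + 354) * 400
= 354 / 389 * 400
= 364.0 microstrain

364.0


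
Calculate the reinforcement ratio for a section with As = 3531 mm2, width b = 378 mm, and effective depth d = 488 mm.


rho = As / (b * d)
= 3531 / (378 * 488)
= 0.0191

0.0191


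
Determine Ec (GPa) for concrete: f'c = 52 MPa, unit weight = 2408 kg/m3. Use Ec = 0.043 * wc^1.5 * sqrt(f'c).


Ec = 0.043 * 2408^1.5 * sqrt(52) / 1000
= 36.64 GPa

36.64


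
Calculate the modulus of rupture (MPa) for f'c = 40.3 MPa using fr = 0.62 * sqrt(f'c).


fr = 0.62 * sqrt(40.3)
= 3.936 MPa

3.936


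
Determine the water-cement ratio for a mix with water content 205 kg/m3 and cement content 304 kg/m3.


w/c = water / cement
w/c = 205 / 304 = 0.674

0.674


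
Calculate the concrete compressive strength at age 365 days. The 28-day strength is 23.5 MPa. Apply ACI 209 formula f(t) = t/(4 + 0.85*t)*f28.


f(365) = 365 / (4 + 0.85 * 365) * 23.5
= 365 / 314.25 * 23.5
= 27.3 MPa

27.3


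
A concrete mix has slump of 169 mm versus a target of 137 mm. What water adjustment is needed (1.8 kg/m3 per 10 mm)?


Difference = 137 - 169 = -32 mm
Water adjustment = -32 * 1.8 / 10 = -5.8 kg/m3

-5.8


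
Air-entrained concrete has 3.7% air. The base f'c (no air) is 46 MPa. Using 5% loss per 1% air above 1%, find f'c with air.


Strength loss = (3.7 - 1) * 5 = 13.5%
f'c = 46 * (1 - 13.5/100)
= 39.79 MPa

39.79


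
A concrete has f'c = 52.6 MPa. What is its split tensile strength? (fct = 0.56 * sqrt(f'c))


fct = 0.56 * sqrt(52.6)
= 0.56 * 7.253
= 4.061 MPa

4.061


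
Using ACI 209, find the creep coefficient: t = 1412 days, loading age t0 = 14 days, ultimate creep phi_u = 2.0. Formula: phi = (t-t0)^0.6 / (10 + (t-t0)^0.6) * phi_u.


dt = 1412 - 14 = 1398
phi = 1398^0.6 / (10 + 1398^0.6) * 2.0
= 1.77

1.77


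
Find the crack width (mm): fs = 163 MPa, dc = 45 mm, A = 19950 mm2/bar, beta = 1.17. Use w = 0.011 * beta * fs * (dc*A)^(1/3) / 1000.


w = 0.011 * beta * fs * (dc * A)^(1/3) / 1000
= 0.011 * 1.17 * 163 * (45 * 19950)^(1/3) / 1000
= 0.202 mm

0.202


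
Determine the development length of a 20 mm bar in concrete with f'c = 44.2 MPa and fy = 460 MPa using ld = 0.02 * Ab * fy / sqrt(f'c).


Ab = pi * 20^2 / 4 = 314.159 mm2
ld = 0.02 * 314.159 * 460 / sqrt(44.2)
= 434.7 mm

434.7


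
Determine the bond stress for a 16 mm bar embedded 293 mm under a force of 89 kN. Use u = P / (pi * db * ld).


u = P / (pi * db * ld)
= 89 * 1000 / (pi * 16 * 293)
= 6.043 MPa

6.043


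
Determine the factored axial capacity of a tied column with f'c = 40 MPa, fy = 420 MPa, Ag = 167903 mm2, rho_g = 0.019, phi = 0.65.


Ast = rho * Ag = 0.019 * 167903 = 3190.157 mm2
phi*Pn = 0.65 * 0.80 * (0.85 * 40 * (167903 - 3190.157) + 420 * 3190.157) / 1000
= 3608.85 kN

3608.85


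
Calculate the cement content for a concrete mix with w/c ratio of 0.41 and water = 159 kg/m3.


Cement = water / (w/c)
= 159 / 0.41
= 387.8 kg/m3

387.8


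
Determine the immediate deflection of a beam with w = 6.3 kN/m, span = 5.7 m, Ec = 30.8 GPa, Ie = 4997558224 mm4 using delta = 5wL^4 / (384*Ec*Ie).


Convert: L = 5.7 m = 5700 mm, Ec = 30.8 GPa = 30800 MPa
delta = 5 * 6.3 * 5700^4 / (384 * 30800 * 4997558224)
= 0.56 mm

0.56


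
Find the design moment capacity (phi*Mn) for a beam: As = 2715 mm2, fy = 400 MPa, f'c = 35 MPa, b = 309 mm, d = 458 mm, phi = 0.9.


a = As * fy / (0.85 * f'c * b)
= 2715 * 400 / (0.85 * 35 * 309)
= 118.1366 mm
Mn = As * fy * (d - a/2) / 10^6
= 433.2398 kN-m
phi*Mn = 0.9 * 433.2398 = 389.92 kN-m

389.92


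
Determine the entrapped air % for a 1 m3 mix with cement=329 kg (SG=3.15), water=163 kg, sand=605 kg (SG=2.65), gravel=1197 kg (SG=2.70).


Vol cement = 329 / (3.15 * 1000) = 0.104444 m3
Vol water = 163 / 1000 = 0.163 m3
Vol sand = 605 / (2.65 * 1000) = 0.228302 m3
Vol gravel = 1197 / (2.70 * 1000) = 0.443333 m3
Total solid + water volume = 0.93908 m3
Air = (1 - 0.93908) * 100 = 6.09%

6.09


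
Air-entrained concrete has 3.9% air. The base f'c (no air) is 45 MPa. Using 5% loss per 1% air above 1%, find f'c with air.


Strength loss = (3.9 - 1) * 5 = 14.5%
f'c = 45 * (1 - 14.5/100)
= 38.48 MPa

38.48


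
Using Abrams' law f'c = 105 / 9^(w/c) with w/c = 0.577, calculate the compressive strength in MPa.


f'c = 105 / 9^0.577
= 105 / 3.553
= 29.55 MPa

29.55


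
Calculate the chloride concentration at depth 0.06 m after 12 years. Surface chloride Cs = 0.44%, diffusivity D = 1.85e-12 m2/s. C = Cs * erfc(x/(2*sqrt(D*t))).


t_seconds = 12 * 365.25 * 24 * 3600 = 378691200.0 s
arg = 0.06 / (2 * sqrt(1.85e-12 * 378691200.0))
= 1.1334
erfc(1.1334) = 0.109
C = 0.44 * 0.109 = 0.0479%

0.0479


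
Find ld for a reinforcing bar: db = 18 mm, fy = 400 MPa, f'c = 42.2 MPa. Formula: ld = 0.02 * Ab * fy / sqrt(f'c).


Ab = pi * 18^2 / 4 = 254.469 mm2
ld = 0.02 * 254.469 * 400 / sqrt(42.2)
= 313.4 mm

313.4


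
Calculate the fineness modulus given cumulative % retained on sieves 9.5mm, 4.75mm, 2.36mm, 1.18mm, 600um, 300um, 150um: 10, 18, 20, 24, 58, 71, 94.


FM = sum(cumulative % retained) / 100
= 295 / 100
= 2.95

2.95


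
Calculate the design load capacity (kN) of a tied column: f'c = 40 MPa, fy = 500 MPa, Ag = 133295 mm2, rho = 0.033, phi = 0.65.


Ast = rho * Ag = 0.033 * 133295 = 4398.735 mm2
phi*Pn = 0.65 * 0.80 * (0.85 * 40 * (133295 - 4398.735) + 500 * 4398.735) / 1000
= 3422.56 kN

3422.56


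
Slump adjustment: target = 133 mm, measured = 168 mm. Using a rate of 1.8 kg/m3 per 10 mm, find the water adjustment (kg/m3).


Difference = 133 - 168 = -35 mm
Water adjustment = -35 * 1.8 / 10 = -6.3 kg/m3

-6.3


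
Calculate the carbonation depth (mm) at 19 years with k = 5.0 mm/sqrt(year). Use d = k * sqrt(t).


depth = k * sqrt(t)
= 5.0 * sqrt(19)
= 21.79 mm

21.79


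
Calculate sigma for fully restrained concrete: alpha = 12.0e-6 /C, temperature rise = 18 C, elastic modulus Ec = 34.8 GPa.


sigma = alpha * dT * Ec
= 12.0e-6 * 18 * 34.8 * 1000
= 7.517 MPa

7.517


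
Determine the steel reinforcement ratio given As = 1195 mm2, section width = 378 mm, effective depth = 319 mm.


rho = As / (b * d)
= 1195 / (378 * 319)
= 0.0099

0.0099


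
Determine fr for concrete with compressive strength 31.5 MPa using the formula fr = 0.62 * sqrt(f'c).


fr = 0.62 * sqrt(31.5)
= 3.48 MPa

3.48


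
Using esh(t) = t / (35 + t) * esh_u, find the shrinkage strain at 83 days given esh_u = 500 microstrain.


esh(83) = 83 / (35 + 83) * 500
= 83 / 118 * 500
= 351.7 microstrain

351.7


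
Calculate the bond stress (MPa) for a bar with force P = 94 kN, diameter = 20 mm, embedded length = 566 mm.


u = P / (pi * db * ld)
= 94 * 1000 / (pi * 20 * 566)
= 2.643 MPa

2.643


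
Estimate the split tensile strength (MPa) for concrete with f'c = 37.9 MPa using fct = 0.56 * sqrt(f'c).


fct = 0.56 * sqrt(37.9)
= 0.56 * 6.156
= 3.448 MPa

3.448


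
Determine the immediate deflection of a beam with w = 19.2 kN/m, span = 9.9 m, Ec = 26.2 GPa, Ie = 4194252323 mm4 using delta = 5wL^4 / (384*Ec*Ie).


Convert: L = 9.9 m = 9900 mm, Ec = 26.2 GPa = 26200 MPa
delta = 5 * 19.2 * 9900^4 / (384 * 26200 * 4194252323)
= 21.85 mm

21.85


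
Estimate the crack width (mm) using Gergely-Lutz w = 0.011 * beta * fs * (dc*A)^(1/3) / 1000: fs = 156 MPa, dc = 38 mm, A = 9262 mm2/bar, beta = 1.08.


w = 0.011 * beta * fs * (dc * A)^(1/3) / 1000
= 0.011 * 1.08 * 156 * (38 * 9262)^(1/3) / 1000
= 0.131 mm

0.131


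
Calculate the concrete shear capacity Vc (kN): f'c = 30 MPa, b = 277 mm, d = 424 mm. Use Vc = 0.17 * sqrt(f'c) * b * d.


Vc = 0.17 * sqrt(30) * 277 * 424 / 1000
= 109.36 kN

109.36


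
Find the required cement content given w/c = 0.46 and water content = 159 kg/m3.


Cement = water / (w/c)
= 159 / 0.46
= 345.7 kg/m3

345.7


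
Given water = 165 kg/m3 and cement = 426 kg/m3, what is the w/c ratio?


w/c = water / cement
w/c = 165 / 426 = 0.387

0.387


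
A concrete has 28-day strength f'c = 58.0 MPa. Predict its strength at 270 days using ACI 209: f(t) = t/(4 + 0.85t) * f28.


f(270) = 270 / (4 + 0.85 * 270) * 58.0
= 270 / 233.5 * 58.0
= 67.07 MPa

67.07


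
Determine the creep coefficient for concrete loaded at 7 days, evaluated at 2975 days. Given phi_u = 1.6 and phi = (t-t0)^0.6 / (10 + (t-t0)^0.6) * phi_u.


dt = 2975 - 7 = 2968
phi = 2968^0.6 / (10 + 2968^0.6) * 1.6
= 1.478

1.478


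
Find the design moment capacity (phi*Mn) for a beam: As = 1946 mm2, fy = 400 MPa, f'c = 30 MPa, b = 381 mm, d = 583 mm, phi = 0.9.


a = As * fy / (0.85 * f'c * b)
= 1946 * 400 / (0.85 * 30 * 381)
= 80.1194 mm
Mn = As * fy * (d - a/2) / 10^6
= 422.6247 kN-m
phi*Mn = 0.9 * 422.6247 = 380.36 kN-m

380.36


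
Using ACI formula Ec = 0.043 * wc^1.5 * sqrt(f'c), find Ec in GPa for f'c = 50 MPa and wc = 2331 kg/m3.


Ec = 0.043 * 2331^1.5 * sqrt(50) / 1000
= 34.22 GPa

34.22


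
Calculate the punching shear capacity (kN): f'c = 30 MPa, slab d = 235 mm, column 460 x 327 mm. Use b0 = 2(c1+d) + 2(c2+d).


b0 = 2*(460 + 235) + 2*(327 + 235) = 2514 mm
Vc = 0.33 * sqrt(30) * 2514 * 235 / 1000
= 1067.84 kN

1067.84


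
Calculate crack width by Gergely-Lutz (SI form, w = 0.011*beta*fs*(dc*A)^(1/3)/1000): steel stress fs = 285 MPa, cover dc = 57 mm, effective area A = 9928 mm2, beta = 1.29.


w = 0.011 * beta * fs * (dc * A)^(1/3) / 1000
= 0.011 * 1.29 * 285 * (57 * 9928)^(1/3) / 1000
= 0.335 mm

0.335


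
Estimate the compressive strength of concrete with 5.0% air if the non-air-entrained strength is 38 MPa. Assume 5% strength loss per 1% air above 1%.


Strength loss = (5.0 - 1) * 5 = 20.0%
f'c = 38 * (1 - 20.0/100)
= 30.4 MPa

30.4


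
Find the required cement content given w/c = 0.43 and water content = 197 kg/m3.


Cement = water / (w/c)
= 197 / 0.43
= 458.1 kg/m3

458.1


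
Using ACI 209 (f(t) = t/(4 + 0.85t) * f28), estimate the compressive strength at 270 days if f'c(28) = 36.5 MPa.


f(270) = 270 / (4 + 0.85 * 270) * 36.5
= 270 / 233.5 * 36.5
= 42.21 MPa

42.21


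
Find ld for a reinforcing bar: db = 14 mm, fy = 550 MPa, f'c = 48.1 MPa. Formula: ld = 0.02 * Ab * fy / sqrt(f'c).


Ab = pi * 14^2 / 4 = 153.938 mm2
ld = 0.02 * 153.938 * 550 / sqrt(48.1)
= 244.2 mm

244.2


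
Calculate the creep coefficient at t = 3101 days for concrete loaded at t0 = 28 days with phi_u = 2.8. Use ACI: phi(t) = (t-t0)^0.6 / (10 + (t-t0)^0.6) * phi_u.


dt = 3101 - 28 = 3073
phi = 3073^0.6 / (10 + 3073^0.6) * 2.8
= 2.591

2.591


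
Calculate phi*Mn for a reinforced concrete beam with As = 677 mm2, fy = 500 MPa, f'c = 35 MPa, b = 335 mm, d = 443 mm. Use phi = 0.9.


a = As * fy / (0.85 * f'c * b)
= 677 * 500 / (0.85 * 35 * 335)
= 33.9646 mm
Mn = As * fy * (d - a/2) / 10^6
= 144.207 kN-m
phi*Mn = 0.9 * 144.207 = 129.79 kN-m

129.79


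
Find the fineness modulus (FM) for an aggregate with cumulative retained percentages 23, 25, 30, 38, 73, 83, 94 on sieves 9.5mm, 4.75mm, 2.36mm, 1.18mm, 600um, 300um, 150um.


FM = sum(cumulative % retained) / 100
= 366 / 100
= 3.66

3.66


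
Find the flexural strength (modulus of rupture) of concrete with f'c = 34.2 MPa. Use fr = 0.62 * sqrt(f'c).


fr = 0.62 * sqrt(34.2)
= 3.626 MPa

3.626


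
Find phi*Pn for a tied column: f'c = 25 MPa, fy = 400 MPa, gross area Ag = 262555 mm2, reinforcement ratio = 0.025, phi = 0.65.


Ast = rho * Ag = 0.025 * 262555 = 6563.875 mm2
phi*Pn = 0.65 * 0.80 * (0.85 * 25 * (262555 - 6563.875) + 400 * 6563.875) / 1000
= 4193.99 kN

4193.99


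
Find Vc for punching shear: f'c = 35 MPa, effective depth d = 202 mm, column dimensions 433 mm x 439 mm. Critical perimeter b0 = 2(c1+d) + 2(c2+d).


b0 = 2*(433 + 202) + 2*(439 + 202) = 2552 mm
Vc = 0.33 * sqrt(35) * 2552 * 202 / 1000
= 1006.42 kN

1006.42


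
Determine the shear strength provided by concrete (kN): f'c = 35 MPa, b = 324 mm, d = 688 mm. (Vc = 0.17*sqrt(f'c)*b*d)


Vc = 0.17 * sqrt(35) * 324 * 688 / 1000
= 224.19 kN

224.19


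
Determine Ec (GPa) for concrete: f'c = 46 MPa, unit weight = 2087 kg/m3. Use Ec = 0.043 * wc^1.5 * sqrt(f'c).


Ec = 0.043 * 2087^1.5 * sqrt(46) / 1000
= 27.81 GPa

27.81


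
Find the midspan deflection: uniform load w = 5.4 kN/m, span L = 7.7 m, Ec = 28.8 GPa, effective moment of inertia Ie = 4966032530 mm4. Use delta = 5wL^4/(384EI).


Convert: L = 7.7 m = 7700 mm, Ec = 28.8 GPa = 28800 MPa
delta = 5 * 5.4 * 7700^4 / (384 * 28800 * 4966032530)
= 1.73 mm

1.73


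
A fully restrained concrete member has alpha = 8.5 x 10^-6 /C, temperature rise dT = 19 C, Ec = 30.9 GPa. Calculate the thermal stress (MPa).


sigma = alpha * dT * Ec
= 8.5e-6 * 19 * 30.9 * 1000
= 4.99 MPa

4.99


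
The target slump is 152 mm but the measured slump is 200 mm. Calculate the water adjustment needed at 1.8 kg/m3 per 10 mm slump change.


Difference = 152 - 200 = -48 mm
Water adjustment = -48 * 1.8 / 10 = -8.6 kg/m3

-8.6


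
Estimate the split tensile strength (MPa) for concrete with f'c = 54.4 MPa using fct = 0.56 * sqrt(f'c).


fct = 0.56 * sqrt(54.4)
= 0.56 * 7.376
= 4.13 MPa

4.13


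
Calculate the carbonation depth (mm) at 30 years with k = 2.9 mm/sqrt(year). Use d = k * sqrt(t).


depth = k * sqrt(t)
= 2.9 * sqrt(30)
= 15.88 mm

15.88


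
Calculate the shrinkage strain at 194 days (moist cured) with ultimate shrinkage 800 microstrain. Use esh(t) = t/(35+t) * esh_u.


esh(194) = 194 / (35 + 194) * 800
= 194 / 229 * 800
= 677.7 microstrain

677.7


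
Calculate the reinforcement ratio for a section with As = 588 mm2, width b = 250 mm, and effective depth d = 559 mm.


rho = As / (b * d)
= 588 / (250 * 559)
= 0.0042

0.0042


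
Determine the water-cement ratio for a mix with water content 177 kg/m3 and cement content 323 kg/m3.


w/c = water / cement
w/c = 177 / 323 = 0.548

0.548


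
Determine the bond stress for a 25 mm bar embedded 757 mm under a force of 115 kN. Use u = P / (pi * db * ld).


u = P / (pi * db * ld)
= 115 * 1000 / (pi * 25 * 757)
= 1.934 MPa

1.934


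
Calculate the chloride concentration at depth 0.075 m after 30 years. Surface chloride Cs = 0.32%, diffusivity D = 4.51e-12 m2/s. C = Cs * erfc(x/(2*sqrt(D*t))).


t_seconds = 30 * 365.25 * 24 * 3600 = 946728000.0 s
arg = 0.075 / (2 * sqrt(4.51e-12 * 946728000.0))
= 0.5739
erfc(0.5739) = 0.417
C = 0.32 * 0.417 = 0.1334%

0.1334


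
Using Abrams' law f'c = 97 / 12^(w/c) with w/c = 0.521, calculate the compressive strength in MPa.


f'c = 97 / 12^0.521
= 97 / 3.65
= 26.58 MPa

26.58


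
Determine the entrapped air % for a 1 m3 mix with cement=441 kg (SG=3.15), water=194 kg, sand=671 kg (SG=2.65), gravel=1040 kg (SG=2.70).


Vol cement = 441 / (3.15 * 1000) = 0.14 m3
Vol water = 194 / 1000 = 0.194 m3
Vol sand = 671 / (2.65 * 1000) = 0.253208 m3
Vol gravel = 1040 / (2.70 * 1000) = 0.385185 m3
Total solid + water volume = 0.972393 m3
Air = (1 - 0.972393) * 100 = 2.76%

2.76


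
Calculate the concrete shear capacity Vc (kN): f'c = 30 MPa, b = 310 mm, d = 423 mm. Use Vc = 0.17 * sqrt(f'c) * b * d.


Vc = 0.17 * sqrt(30) * 310 * 423 / 1000
= 122.1 kN

122.1


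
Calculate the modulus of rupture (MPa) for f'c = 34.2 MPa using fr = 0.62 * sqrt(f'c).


fr = 0.62 * sqrt(34.2)
= 3.626 MPa

3.626


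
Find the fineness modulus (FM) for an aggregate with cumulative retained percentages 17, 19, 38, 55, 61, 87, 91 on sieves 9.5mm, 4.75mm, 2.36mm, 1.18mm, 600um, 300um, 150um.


FM = sum(cumulative % retained) / 100
= 368 / 100
= 3.68

3.68


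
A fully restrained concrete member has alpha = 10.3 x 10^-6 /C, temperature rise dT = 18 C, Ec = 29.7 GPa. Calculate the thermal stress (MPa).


sigma = alpha * dT * Ec
= 10.3e-6 * 18 * 29.7 * 1000
= 5.506 MPa

5.506


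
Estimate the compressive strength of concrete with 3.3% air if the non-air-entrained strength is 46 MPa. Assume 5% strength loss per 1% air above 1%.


Strength loss = (3.3 - 1) * 5 = 11.5%
f'c = 46 * (1 - 11.5/100)
= 40.71 MPa

40.71


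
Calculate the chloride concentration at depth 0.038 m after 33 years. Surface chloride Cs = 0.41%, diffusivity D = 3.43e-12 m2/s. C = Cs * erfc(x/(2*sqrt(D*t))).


t_seconds = 33 * 365.25 * 24 * 3600 = 1041400800.0 s
arg = 0.038 / (2 * sqrt(3.43e-12 * 1041400800.0))
= 0.3179
erfc(0.3179) = 0.653
C = 0.41 * 0.653 = 0.2677%

0.2677


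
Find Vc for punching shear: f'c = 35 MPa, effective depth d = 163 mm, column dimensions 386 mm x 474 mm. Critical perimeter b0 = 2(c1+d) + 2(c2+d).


b0 = 2*(386 + 163) + 2*(474 + 163) = 2372 mm
Vc = 0.33 * sqrt(35) * 2372 * 163 / 1000
= 754.83 kN

754.83


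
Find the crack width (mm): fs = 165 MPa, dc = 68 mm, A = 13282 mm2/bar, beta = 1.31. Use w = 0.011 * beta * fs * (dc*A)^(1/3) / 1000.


w = 0.011 * beta * fs * (dc * A)^(1/3) / 1000
= 0.011 * 1.31 * 165 * (68 * 13282)^(1/3) / 1000
= 0.23 mm

0.23


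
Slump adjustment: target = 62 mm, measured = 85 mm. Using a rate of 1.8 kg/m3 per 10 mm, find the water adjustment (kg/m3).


Difference = 62 - 85 = -23 mm
Water adjustment = -23 * 1.8 / 10 = -4.1 kg/m3

-4.1


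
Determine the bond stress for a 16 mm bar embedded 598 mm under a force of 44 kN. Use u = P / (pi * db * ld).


u = P / (pi * db * ld)
= 44 * 1000 / (pi * 16 * 598)
= 1.464 MPa

1.464


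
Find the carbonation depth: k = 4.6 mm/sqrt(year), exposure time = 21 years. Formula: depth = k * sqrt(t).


depth = k * sqrt(t)
= 4.6 * sqrt(21)
= 21.08 mm

21.08


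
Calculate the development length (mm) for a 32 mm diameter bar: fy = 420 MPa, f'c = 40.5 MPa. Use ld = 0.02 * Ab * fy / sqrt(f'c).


Ab = pi * 32^2 / 4 = 804.248 mm2
ld = 0.02 * 804.248 * 420 / sqrt(40.5)
= 1061.6 mm

1061.6


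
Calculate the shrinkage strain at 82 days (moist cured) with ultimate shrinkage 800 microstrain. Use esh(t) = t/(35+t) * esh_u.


esh(82) = 82 / (35 + 82) * 800
= 82 / 117 * 800
= 560.7 microstrain

560.7


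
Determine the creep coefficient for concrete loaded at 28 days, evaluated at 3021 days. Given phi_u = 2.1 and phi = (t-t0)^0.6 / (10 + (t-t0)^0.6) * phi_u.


dt = 3021 - 28 = 2993
phi = 2993^0.6 / (10 + 2993^0.6) * 2.1
= 1.941

1.941


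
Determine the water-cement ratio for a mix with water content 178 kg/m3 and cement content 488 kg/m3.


w/c = water / cement
w/c = 178 / 488 = 0.365

0.365


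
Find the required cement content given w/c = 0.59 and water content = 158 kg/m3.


Cement = water / (w/c)
= 158 / 0.59
= 267.8 kg/m3

267.8


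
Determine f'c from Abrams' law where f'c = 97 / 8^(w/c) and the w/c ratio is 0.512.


f'c = 97 / 8^0.512
= 97 / 2.9
= 33.45 MPa

33.45


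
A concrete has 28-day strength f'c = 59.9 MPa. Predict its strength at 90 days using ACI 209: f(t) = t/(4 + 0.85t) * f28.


f(90) = 90 / (4 + 0.85 * 90) * 59.9
= 90 / 80.5 * 59.9
= 66.97 MPa

66.97


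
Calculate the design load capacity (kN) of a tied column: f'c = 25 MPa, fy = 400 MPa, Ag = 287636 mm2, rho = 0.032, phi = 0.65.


Ast = rho * Ag = 0.032 * 287636 = 9204.352 mm2
phi*Pn = 0.65 * 0.80 * (0.85 * 25 * (287636 - 9204.352) + 400 * 9204.352) / 1000
= 4991.17 kN

4991.17


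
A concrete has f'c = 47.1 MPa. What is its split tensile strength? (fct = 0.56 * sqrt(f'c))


fct = 0.56 * sqrt(47.1)
= 0.56 * 6.863
= 3.843 MPa

3.843


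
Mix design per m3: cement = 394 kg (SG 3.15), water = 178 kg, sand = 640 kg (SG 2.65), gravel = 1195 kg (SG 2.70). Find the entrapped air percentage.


Vol cement = 394 / (3.15 * 1000) = 0.125079 m3
Vol water = 178 / 1000 = 0.178 m3
Vol sand = 640 / (2.65 * 1000) = 0.241509 m3
Vol gravel = 1195 / (2.70 * 1000) = 0.442593 m3
Total solid + water volume = 0.987181 m3
Air = (1 - 0.987181) * 100 = 1.28%

1.28


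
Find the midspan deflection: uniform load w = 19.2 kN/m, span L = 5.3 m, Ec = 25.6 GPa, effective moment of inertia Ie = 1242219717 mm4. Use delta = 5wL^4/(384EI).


Convert: L = 5.3 m = 5300 mm, Ec = 25.6 GPa = 25600 MPa
delta = 5 * 19.2 * 5300^4 / (384 * 25600 * 1242219717)
= 6.2 mm

6.2


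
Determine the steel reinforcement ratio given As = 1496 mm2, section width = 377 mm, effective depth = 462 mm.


rho = As / (b * d)
= 1496 / (377 * 462)
= 0.0086

0.0086


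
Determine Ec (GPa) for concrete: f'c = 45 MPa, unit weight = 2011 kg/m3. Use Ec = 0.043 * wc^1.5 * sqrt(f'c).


Ec = 0.043 * 2011^1.5 * sqrt(45) / 1000
= 26.01 GPa

26.01


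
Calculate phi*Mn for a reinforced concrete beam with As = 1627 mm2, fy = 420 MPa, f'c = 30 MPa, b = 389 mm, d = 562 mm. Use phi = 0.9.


a = As * fy / (0.85 * f'c * b)
= 1627 * 420 / (0.85 * 30 * 389)
= 68.8886 mm
Mn = As * fy * (d - a/2) / 10^6
= 360.4999 kN-m
phi*Mn = 0.9 * 360.4999 = 324.45 kN-m

324.45


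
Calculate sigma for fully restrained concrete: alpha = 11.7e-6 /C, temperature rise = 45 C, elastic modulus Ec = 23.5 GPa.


sigma = alpha * dT * Ec
= 11.7e-6 * 45 * 23.5 * 1000
= 12.373 MPa

12.373


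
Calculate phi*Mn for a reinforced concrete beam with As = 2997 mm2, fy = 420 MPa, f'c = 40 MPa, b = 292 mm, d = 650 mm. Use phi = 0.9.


a = As * fy / (0.85 * f'c * b)
= 2997 * 420 / (0.85 * 40 * 292)
= 126.7869 mm
Mn = As * fy * (d - a/2) / 10^6
= 738.3852 kN-m
phi*Mn = 0.9 * 738.3852 = 664.55 kN-m

664.55


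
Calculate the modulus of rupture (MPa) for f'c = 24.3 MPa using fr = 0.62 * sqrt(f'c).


fr = 0.62 * sqrt(24.3)
= 3.056 MPa

3.056


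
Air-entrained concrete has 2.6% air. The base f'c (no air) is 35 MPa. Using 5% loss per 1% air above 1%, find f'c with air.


Strength loss = (2.6 - 1) * 5 = 8.0%
f'c = 35 * (1 - 8.0/100)
= 32.2 MPa

32.2


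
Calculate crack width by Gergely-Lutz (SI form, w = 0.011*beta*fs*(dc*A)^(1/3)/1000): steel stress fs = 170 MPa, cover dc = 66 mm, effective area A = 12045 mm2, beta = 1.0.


w = 0.011 * beta * fs * (dc * A)^(1/3) / 1000
= 0.011 * 1.0 * 170 * (66 * 12045)^(1/3) / 1000
= 0.173 mm

0.173


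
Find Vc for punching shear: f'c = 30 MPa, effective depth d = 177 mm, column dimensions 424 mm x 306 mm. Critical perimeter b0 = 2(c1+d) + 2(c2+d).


b0 = 2*(424 + 177) + 2*(306 + 177) = 2168 mm
Vc = 0.33 * sqrt(30) * 2168 * 177 / 1000
= 693.6 kN

693.6


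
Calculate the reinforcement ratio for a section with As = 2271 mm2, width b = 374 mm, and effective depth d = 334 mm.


rho = As / (b * d)
= 2271 / (374 * 334)
= 0.0182

0.0182


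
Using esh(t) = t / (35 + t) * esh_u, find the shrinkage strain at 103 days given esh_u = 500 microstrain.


esh(103) = 103 / (35 + 103) * 500
= 103 / 138 * 500
= 373.2 microstrain

373.2


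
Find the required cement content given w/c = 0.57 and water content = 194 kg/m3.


Cement = water / (w/c)
= 194 / 0.57
= 340.4 kg/m3

340.4


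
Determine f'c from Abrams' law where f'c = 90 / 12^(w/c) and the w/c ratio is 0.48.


f'c = 90 / 12^0.48
= 90 / 3.296
= 27.3 MPa

27.3


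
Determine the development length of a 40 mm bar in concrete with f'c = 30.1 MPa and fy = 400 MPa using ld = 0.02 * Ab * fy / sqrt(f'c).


Ab = pi * 40^2 / 4 = 1256.637 mm2
ld = 0.02 * 1256.637 * 400 / sqrt(30.1)
= 1832.4 mm

1832.4


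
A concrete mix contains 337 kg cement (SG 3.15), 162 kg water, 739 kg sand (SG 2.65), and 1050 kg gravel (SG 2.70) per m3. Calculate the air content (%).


Vol cement = 337 / (3.15 * 1000) = 0.106984 m3
Vol water = 162 / 1000 = 0.162 m3
Vol sand = 739 / (2.65 * 1000) = 0.278868 m3
Vol gravel = 1050 / (2.70 * 1000) = 0.388889 m3
Total solid + water volume = 0.936741 m3
Air = (1 - 0.936741) * 100 = 6.33%

6.33


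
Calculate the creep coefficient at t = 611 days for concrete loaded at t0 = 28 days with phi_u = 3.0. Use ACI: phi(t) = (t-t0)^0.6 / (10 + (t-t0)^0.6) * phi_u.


dt = 611 - 28 = 583
phi = 583^0.6 / (10 + 583^0.6) * 3.0
= 2.461

2.461


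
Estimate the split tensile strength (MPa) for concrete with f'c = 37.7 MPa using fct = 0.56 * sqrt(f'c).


fct = 0.56 * sqrt(37.7)
= 0.56 * 6.14
= 3.438 MPa

3.438


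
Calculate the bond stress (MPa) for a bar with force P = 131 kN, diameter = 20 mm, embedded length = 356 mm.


u = P / (pi * db * ld)
= 131 * 1000 / (pi * 20 * 356)
= 5.857 MPa

5.857


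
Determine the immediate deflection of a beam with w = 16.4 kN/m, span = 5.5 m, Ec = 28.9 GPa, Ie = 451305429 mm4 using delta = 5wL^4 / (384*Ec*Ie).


Convert: L = 5.5 m = 5500 mm, Ec = 28.9 GPa = 28900 MPa
delta = 5 * 16.4 * 5500^4 / (384 * 28900 * 451305429)
= 14.98 mm

14.98


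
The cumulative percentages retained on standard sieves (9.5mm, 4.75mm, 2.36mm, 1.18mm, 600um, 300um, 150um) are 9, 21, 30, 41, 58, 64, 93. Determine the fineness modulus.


FM = sum(cumulative % retained) / 100
= 316 / 100
= 3.16

3.16


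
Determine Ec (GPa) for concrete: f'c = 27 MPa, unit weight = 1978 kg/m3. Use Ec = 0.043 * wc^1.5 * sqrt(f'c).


Ec = 0.043 * 1978^1.5 * sqrt(27) / 1000
= 19.66 GPa

19.66


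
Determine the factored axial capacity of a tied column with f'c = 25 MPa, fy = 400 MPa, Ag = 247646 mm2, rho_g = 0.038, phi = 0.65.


Ast = rho * Ag = 0.038 * 247646 = 9410.548 mm2
phi*Pn = 0.65 * 0.80 * (0.85 * 25 * (247646 - 9410.548) + 400 * 9410.548) / 1000
= 4589.9 kN

4589.9


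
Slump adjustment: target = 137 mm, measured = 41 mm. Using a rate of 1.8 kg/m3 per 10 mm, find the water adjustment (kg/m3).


Difference = 137 - 41 = 96 mm
Water adjustment = 96 * 1.8 / 10 = 17.3 kg/m3

17.3


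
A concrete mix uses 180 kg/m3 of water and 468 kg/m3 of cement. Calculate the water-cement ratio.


w/c = water / cement
w/c = 180 / 468 = 0.385

0.385


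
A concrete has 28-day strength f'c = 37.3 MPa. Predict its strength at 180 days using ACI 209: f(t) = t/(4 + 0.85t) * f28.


f(180) = 180 / (4 + 0.85 * 180) * 37.3
= 180 / 157.0 * 37.3
= 42.76 MPa

42.76


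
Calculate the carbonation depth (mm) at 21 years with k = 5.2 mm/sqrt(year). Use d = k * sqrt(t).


depth = k * sqrt(t)
= 5.2 * sqrt(21)
= 23.83 mm

23.83


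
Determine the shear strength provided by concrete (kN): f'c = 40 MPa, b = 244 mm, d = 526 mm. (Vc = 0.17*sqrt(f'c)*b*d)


Vc = 0.17 * sqrt(40) * 244 * 526 / 1000
= 137.99 kN

137.99


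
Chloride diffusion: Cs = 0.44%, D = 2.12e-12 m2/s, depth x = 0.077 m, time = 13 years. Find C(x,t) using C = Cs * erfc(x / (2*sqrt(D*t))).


t_seconds = 13 * 365.25 * 24 * 3600 = 410248800.0 s
arg = 0.077 / (2 * sqrt(2.12e-12 * 410248800.0))
= 1.3055
erfc(1.3055) = 0.0649
C = 0.44 * 0.0649 = 0.0285%

0.0285


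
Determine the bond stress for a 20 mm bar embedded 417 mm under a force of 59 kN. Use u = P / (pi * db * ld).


u = P / (pi * db * ld)
= 59 * 1000 / (pi * 20 * 417)
= 2.252 MPa

2.252


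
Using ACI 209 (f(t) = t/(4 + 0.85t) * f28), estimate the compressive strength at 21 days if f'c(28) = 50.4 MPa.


f(21) = 21 / (4 + 0.85 * 21) * 50.4
= 21 / 21.85 * 50.4
= 48.44 MPa

48.44


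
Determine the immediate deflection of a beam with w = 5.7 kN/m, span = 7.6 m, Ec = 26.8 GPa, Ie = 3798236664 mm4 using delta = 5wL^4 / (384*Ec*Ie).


Convert: L = 7.6 m = 7600 mm, Ec = 26.8 GPa = 26800 MPa
delta = 5 * 5.7 * 7600^4 / (384 * 26800 * 3798236664)
= 2.43 mm

2.43


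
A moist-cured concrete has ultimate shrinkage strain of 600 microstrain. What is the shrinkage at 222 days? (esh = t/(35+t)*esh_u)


esh(222) = 222 / (35 + 222) * 600
= 222 / 257 * 600
= 518.3 microstrain

518.3


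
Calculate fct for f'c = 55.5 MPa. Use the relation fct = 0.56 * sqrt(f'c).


fct = 0.56 * sqrt(55.5)
= 0.56 * 7.45
= 4.172 MPa

4.172


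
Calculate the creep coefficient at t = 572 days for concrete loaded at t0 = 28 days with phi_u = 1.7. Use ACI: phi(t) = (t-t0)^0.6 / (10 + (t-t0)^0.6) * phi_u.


dt = 572 - 28 = 544
phi = 544^0.6 / (10 + 544^0.6) * 1.7
= 1.384

1.384


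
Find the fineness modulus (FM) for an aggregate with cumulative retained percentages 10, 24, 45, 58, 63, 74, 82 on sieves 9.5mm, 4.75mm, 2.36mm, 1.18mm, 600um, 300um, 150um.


FM = sum(cumulative % retained) / 100
= 356 / 100
= 3.56

3.56


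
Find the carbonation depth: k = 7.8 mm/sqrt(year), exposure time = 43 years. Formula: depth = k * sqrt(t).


depth = k * sqrt(t)
= 7.8 * sqrt(43)
= 51.15 mm

51.15


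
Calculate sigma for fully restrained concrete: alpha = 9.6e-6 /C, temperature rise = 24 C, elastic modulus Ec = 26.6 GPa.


sigma = alpha * dT * Ec
= 9.6e-6 * 24 * 26.6 * 1000
= 6.129 MPa

6.129


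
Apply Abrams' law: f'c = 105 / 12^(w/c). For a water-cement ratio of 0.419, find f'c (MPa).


f'c = 105 / 12^0.419
= 105 / 2.833
= 37.07 MPa

37.07


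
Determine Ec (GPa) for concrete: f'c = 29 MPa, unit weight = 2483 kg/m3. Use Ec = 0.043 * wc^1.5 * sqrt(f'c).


Ec = 0.043 * 2483^1.5 * sqrt(29) / 1000
= 28.65 GPa

28.65


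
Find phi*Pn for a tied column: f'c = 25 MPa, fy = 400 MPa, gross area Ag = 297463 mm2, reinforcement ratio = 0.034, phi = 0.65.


Ast = rho * Ag = 0.034 * 297463 = 10113.742 mm2
phi*Pn = 0.65 * 0.80 * (0.85 * 25 * (297463 - 10113.742) + 400 * 10113.742) / 1000
= 5278.87 kN

5278.87


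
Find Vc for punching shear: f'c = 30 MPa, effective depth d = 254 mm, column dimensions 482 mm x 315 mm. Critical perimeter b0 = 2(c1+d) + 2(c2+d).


b0 = 2*(482 + 254) + 2*(315 + 254) = 2610 mm
Vc = 0.33 * sqrt(30) * 2610 * 254 / 1000
= 1198.25 kN

1198.25


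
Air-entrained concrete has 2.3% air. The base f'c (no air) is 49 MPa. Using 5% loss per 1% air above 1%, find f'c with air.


Strength loss = (2.3 - 1) * 5 = 6.5%
f'c = 49 * (1 - 6.5/100)
= 45.82 MPa

45.82


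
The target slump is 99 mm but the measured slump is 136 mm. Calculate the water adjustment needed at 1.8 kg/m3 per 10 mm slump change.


Difference = 99 - 136 = -37 mm
Water adjustment = -37 * 1.8 / 10 = -6.7 kg/m3

-6.7


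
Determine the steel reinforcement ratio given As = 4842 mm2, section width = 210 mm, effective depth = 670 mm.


rho = As / (b * d)
= 4842 / (210 * 670)
= 0.0344

0.0344


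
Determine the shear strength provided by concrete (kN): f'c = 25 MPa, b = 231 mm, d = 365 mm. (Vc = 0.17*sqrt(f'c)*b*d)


Vc = 0.17 * sqrt(25) * 231 * 365 / 1000
= 71.67 kN

71.67


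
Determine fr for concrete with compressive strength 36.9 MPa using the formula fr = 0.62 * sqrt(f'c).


fr = 0.62 * sqrt(36.9)
= 3.766 MPa

3.766


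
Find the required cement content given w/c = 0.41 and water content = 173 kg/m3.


Cement = water / (w/c)
= 173 / 0.41
= 422.0 kg/m3

422.0


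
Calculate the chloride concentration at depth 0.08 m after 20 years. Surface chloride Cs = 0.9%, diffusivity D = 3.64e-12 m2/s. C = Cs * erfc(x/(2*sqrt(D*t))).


t_seconds = 20 * 365.25 * 24 * 3600 = 631152000.0 s
arg = 0.08 / (2 * sqrt(3.64e-12 * 631152000.0))
= 0.8345
erfc(0.8345) = 0.2379
C = 0.9 * 0.2379 = 0.2141%

0.2141


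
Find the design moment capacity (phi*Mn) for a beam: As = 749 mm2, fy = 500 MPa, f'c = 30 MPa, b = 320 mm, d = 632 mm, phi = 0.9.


a = As * fy / (0.85 * f'c * b)
= 749 * 500 / (0.85 * 30 * 320)
= 45.8946 mm
Mn = As * fy * (d - a/2) / 10^6
= 228.0902 kN-m
phi*Mn = 0.9 * 228.0902 = 205.28 kN-m

205.28


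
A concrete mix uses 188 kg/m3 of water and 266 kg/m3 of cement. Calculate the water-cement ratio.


w/c = water / cement
w/c = 188 / 266 = 0.707

0.707


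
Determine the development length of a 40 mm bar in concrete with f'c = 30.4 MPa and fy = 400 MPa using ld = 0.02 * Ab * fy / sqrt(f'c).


Ab = pi * 40^2 / 4 = 1256.637 mm2
ld = 0.02 * 1256.637 * 400 / sqrt(30.4)
= 1823.3 mm

1823.3


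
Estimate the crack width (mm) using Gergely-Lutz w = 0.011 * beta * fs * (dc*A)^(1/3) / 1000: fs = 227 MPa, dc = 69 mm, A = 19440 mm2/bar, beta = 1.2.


w = 0.011 * beta * fs * (dc * A)^(1/3) / 1000
= 0.011 * 1.2 * 227 * (69 * 19440)^(1/3) / 1000
= 0.33 mm

0.33


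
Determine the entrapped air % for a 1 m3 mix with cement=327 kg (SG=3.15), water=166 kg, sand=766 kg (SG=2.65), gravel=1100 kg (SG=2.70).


Vol cement = 327 / (3.15 * 1000) = 0.10381 m3
Vol water = 166 / 1000 = 0.166 m3
Vol sand = 766 / (2.65 * 1000) = 0.289057 m3
Vol gravel = 1100 / (2.70 * 1000) = 0.407407 m3
Total solid + water volume = 0.966274 m3
Air = (1 - 0.966274) * 100 = 3.37%

3.37


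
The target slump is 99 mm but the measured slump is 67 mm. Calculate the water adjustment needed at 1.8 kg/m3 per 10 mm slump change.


Difference = 99 - 67 = 32 mm
Water adjustment = 32 * 1.8 / 10 = 5.8 kg/m3

5.8


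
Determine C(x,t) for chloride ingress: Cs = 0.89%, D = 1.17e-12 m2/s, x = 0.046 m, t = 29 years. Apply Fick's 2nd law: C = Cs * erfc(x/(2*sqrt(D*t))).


t_seconds = 29 * 365.25 * 24 * 3600 = 915170400.0 s
arg = 0.046 / (2 * sqrt(1.17e-12 * 915170400.0))
= 0.7029
erfc(0.7029) = 0.3202
C = 0.89 * 0.3202 = 0.285%

0.285


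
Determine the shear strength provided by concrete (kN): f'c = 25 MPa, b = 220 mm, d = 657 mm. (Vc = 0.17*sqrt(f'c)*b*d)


Vc = 0.17 * sqrt(25) * 220 * 657 / 1000
= 122.86 kN

122.86


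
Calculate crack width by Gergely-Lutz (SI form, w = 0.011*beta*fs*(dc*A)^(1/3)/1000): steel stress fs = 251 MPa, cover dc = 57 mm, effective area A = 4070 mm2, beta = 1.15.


w = 0.011 * beta * fs * (dc * A)^(1/3) / 1000
= 0.011 * 1.15 * 251 * (57 * 4070)^(1/3) / 1000
= 0.195 mm

0.195


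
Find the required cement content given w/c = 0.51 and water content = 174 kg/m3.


Cement = water / (w/c)
= 174 / 0.51
= 341.2 kg/m3

341.2


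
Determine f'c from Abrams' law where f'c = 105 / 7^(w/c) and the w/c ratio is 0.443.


f'c = 105 / 7^0.443
= 105 / 2.368
= 44.34 MPa

44.34


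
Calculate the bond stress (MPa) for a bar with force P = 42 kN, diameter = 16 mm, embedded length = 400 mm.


u = P / (pi * db * ld)
= 42 * 1000 / (pi * 16 * 400)
= 2.089 MPa

2.089


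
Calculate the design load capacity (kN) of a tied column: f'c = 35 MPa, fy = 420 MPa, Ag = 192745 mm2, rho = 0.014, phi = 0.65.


Ast = rho * Ag = 0.014 * 192745 = 2698.43 mm2
phi*Pn = 0.65 * 0.80 * (0.85 * 35 * (192745 - 2698.43) + 420 * 2698.43) / 1000
= 3529.36 kN

3529.36


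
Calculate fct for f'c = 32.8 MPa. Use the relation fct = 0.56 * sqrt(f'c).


fct = 0.56 * sqrt(32.8)
= 0.56 * 5.727
= 3.207 MPa

3.207


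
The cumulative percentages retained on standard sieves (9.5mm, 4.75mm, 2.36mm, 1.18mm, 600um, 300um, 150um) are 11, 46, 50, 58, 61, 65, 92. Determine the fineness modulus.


FM = sum(cumulative % retained) / 100
= 383 / 100
= 3.83

3.83


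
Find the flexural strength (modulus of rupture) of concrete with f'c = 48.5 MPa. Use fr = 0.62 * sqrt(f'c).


fr = 0.62 * sqrt(48.5)
= 4.318 MPa

4.318


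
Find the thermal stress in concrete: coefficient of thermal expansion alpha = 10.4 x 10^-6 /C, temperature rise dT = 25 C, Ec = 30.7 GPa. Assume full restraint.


sigma = alpha * dT * Ec
= 10.4e-6 * 25 * 30.7 * 1000
= 7.982 MPa

7.982


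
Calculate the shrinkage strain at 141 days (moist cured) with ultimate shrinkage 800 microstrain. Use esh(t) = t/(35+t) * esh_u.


esh(141) = 141 / (35 + 141) * 800
= 141 / 176 * 800
= 640.9 microstrain

640.9


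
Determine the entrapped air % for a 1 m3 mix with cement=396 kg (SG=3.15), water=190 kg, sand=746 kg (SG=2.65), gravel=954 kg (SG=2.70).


Vol cement = 396 / (3.15 * 1000) = 0.125714 m3
Vol water = 190 / 1000 = 0.19 m3
Vol sand = 746 / (2.65 * 1000) = 0.281509 m3
Vol gravel = 954 / (2.70 * 1000) = 0.353333 m3
Total solid + water volume = 0.950557 m3
Air = (1 - 0.950557) * 100 = 4.94%

4.94


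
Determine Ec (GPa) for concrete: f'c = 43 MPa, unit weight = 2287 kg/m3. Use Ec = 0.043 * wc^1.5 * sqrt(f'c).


Ec = 0.043 * 2287^1.5 * sqrt(43) / 1000
= 30.84 GPa

30.84


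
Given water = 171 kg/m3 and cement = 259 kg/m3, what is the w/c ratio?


w/c = water / cement
w/c = 171 / 259 = 0.66

0.66


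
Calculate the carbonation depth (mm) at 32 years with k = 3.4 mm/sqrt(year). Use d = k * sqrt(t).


depth = k * sqrt(t)
= 3.4 * sqrt(32)
= 19.23 mm

19.23


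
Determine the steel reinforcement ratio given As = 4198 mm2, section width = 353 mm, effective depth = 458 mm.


rho = As / (b * d)
= 4198 / (353 * 458)
= 0.026

0.026


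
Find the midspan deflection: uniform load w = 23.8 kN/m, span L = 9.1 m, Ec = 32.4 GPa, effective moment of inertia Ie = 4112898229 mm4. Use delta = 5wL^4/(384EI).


Convert: L = 9.1 m = 9100 mm, Ec = 32.4 GPa = 32400 MPa
delta = 5 * 23.8 * 9100^4 / (384 * 32400 * 4112898229)
= 15.95 mm

15.95


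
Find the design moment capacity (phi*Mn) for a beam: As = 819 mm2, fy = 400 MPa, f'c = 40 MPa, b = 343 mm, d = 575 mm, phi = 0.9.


a = As * fy / (0.85 * f'c * b)
= 819 * 400 / (0.85 * 40 * 343)
= 28.0912 mm
Mn = As * fy * (d - a/2) / 10^6
= 183.7687 kN-m
phi*Mn = 0.9 * 183.7687 = 165.39 kN-m

165.39


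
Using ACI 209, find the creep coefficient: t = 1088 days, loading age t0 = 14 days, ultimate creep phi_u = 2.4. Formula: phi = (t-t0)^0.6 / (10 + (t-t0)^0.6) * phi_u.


dt = 1088 - 14 = 1074
phi = 1074^0.6 / (10 + 1074^0.6) * 2.4
= 2.084

2.084


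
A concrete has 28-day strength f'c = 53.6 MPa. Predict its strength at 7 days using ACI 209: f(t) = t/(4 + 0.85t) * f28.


f(7) = 7 / (4 + 0.85 * 7) * 53.6
= 7 / 9.95 * 53.6
= 37.71 MPa

37.71


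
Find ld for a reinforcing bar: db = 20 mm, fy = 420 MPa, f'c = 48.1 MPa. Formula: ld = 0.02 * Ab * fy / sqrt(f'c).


Ab = pi * 20^2 / 4 = 314.159 mm2
ld = 0.02 * 314.159 * 420 / sqrt(48.1)
= 380.5 mm

380.5


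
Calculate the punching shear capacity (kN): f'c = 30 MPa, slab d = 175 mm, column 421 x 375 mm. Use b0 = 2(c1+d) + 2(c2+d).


b0 = 2*(421 + 175) + 2*(375 + 175) = 2292 mm
Vc = 0.33 * sqrt(30) * 2292 * 175 / 1000
= 724.98 kN

724.98
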